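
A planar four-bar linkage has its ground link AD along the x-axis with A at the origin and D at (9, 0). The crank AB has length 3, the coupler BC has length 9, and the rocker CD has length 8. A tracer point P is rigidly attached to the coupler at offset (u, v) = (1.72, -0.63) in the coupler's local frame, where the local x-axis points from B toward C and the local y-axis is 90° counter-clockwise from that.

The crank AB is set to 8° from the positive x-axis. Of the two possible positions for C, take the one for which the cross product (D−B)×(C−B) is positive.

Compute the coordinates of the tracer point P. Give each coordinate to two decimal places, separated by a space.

A=(0,0), D=(9.00,0)
B = A + 3.00·(cos8°, sin8°) = (2.9708, 0.4175)
|BD| = 6.0436
circle(B,9.00) ∩ circle(D,8.00): a=4.4283, h=7.8352
  candidates: C₊=(7.9298,7.9281) cross=47.353; C₋=(6.8472,-7.7049) cross=-47.353
  mode + wants cross > 0 → take C=(7.9298,7.9281) (cross=47.353)
ex = (C−B)/|BC| = (0.5510,0.8345); ey = (-0.8345,0.5510)
P = B + 1.72·ex + -0.63·ey = (4.4443,1.5057)

4.44 1.51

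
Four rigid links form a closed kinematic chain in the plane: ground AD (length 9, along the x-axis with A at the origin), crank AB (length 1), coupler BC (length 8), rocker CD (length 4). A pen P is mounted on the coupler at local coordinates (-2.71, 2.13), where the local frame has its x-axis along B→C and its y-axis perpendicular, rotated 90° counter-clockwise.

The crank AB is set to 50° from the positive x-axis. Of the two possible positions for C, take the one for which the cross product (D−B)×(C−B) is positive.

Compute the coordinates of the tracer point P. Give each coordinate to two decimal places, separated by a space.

A=(0,0), D=(9.00,0)
B = A + 1.00·(cos50°, sin50°) = (0.6428, 0.7660)
|BD| = 8.3922
circle(B,8.00) ∩ circle(D,4.00): a=7.0559, h=3.7702
  candidates: C₊=(8.0134,3.8764) cross=31.640; C₋=(7.3251,-3.6325) cross=-31.640
  mode + wants cross > 0 → take C=(8.0134,3.8764) (cross=31.640)
ex = (C−B)/|BC| = (0.9213,0.3888); ey = (-0.3888,0.9213)
P = B + -2.71·ex + 2.13·ey = (-2.6821,1.6748)

-2.68 1.67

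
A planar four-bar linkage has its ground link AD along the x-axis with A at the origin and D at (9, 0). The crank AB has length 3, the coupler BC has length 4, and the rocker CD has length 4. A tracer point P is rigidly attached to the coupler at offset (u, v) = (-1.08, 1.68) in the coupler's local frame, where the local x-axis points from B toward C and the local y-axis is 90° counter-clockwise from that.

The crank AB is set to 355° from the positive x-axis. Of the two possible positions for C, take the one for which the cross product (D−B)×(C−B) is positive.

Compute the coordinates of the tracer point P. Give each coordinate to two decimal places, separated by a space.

A=(0,0), D=(9.00,0)
B = A + 3.00·(cos355°, sin355°) = (2.9886, -0.2615)
|BD| = 6.0171
circle(B,4.00) ∩ circle(D,4.00): a=3.0085, h=2.6360
  candidates: C₊=(5.8797,2.5028) cross=15.861; C₋=(6.1088,-2.7643) cross=-15.861
  mode + wants cross > 0 → take C=(5.8797,2.5028) (cross=15.861)
ex = (C−B)/|BC| = (0.7228,0.6911); ey = (-0.6911,0.7228)
P = B + -1.08·ex + 1.68·ey = (1.0470,0.2065)

1.05 0.21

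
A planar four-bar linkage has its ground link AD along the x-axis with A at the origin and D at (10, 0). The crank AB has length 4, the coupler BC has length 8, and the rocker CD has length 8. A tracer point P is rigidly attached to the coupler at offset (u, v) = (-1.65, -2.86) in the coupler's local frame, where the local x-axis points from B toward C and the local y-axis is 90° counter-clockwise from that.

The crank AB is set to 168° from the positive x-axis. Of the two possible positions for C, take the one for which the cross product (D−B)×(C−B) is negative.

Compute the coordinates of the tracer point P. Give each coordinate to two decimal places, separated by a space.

-6.85 -0.68

A=(0,0), D=(10.00,0)
B = A + 4.00·(cos168°, sin168°) = (-3.9126, 0.8316)
|BD| = 13.9374
circle(B,8.00) ∩ circle(D,8.00): a=6.9687, h=3.9290
  candidates: C₊=(3.2781,4.3378) cross=54.760; C₋=(2.8093,-3.5062) cross=-54.760
  mode - wants cross < 0 → take C=(2.8093,-3.5062) (cross=-54.760)
ex = (C−B)/|BC| = (0.8402,-0.5422); ey = (0.5422,0.8402)
P = B + -1.65·ex + -2.86·ey = (-6.8497,-0.6767)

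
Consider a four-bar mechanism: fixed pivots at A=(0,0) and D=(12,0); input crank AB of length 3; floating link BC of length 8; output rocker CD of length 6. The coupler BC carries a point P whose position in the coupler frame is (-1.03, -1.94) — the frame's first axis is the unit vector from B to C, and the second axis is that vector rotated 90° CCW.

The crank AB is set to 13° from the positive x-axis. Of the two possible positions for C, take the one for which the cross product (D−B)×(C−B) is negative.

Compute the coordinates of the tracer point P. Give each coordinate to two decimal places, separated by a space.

A=(0,0), D=(12.00,0)
B = A + 3.00·(cos13°, sin13°) = (2.9231, 0.6749)
|BD| = 9.1019
circle(B,8.00) ∩ circle(D,6.00): a=6.0891, h=5.1887
  candidates: C₊=(9.3802,5.3978) cross=47.227; C₋=(8.6107,-4.9511) cross=-47.227
  mode - wants cross < 0 → take C=(8.6107,-4.9511) (cross=-47.227)
ex = (C−B)/|BC| = (0.7110,-0.7032); ey = (0.7032,0.7110)
P = B + -1.03·ex + -1.94·ey = (0.8265,0.0199)

0.83 0.02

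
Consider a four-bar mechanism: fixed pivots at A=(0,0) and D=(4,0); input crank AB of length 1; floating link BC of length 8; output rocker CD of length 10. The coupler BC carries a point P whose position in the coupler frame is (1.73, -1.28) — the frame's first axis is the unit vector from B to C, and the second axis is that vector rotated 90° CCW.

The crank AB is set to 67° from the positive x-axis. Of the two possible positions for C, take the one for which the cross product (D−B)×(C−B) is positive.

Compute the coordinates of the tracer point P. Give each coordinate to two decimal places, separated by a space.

1.43 2.80

A=(0,0), D=(4.00,0)
B = A + 1.00·(cos67°, sin67°) = (0.3907, 0.9205)
|BD| = 3.7248
circle(B,8.00) ∩ circle(D,10.00): a=-2.9701, h=7.4282
  candidates: C₊=(-0.6515,8.8523) cross=27.669; C₋=(-4.3229,-5.5433) cross=-27.669
  mode + wants cross > 0 → take C=(-0.6515,8.8523) (cross=27.669)
ex = (C−B)/|BC| = (-0.1303,0.9915); ey = (-0.9915,-0.1303)
P = B + 1.73·ex + -1.28·ey = (1.4344,2.8025)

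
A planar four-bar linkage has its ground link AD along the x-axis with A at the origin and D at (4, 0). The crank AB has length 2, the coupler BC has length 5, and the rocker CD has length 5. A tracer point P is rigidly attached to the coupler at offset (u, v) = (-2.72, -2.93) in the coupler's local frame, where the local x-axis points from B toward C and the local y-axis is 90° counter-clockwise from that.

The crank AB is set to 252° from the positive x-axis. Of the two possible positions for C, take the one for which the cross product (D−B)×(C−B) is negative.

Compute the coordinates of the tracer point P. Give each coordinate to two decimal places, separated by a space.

-4.56 -2.56

A=(0,0), D=(4.00,0)
B = A + 2.00·(cos252°, sin252°) = (-0.6180, -1.9021)
|BD| = 4.9944
circle(B,5.00) ∩ circle(D,5.00): a=2.4972, h=4.3317
  candidates: C₊=(0.0413,3.0542) cross=21.635; C₋=(3.3407,-4.9563) cross=-21.635
  mode - wants cross < 0 → take C=(3.3407,-4.9563) (cross=-21.635)
ex = (C−B)/|BC| = (0.7917,-0.6108); ey = (0.6108,0.7917)
P = B + -2.72·ex + -2.93·ey = (-4.5614,-2.5604)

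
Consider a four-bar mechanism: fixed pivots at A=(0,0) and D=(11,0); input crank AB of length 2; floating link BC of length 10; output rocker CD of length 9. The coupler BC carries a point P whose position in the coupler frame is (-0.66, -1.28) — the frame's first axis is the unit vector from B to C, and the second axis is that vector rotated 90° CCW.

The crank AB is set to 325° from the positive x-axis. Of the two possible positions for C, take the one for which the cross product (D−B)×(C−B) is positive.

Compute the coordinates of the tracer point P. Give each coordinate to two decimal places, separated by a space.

A=(0,0), D=(11.00,0)
B = A + 2.00·(cos325°, sin325°) = (1.6383, -1.1472)
|BD| = 9.4317
circle(B,10.00) ∩ circle(D,9.00): a=5.7231, h=8.2004
  candidates: C₊=(6.3215,7.6884) cross=77.344; C₋=(8.3163,-8.5906) cross=-77.344
  mode + wants cross > 0 → take C=(6.3215,7.6884) (cross=77.344)
ex = (C−B)/|BC| = (0.4683,0.8836); ey = (-0.8836,0.4683)
P = B + -0.66·ex + -1.28·ey = (2.4602,-2.3298)

2.46 -2.33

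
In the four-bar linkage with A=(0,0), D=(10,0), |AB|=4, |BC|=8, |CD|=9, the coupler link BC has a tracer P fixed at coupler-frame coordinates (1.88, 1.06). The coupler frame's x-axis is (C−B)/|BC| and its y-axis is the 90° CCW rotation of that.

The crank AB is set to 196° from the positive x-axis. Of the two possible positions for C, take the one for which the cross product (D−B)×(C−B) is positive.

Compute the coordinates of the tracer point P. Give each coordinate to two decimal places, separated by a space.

-3.17 0.95

A=(0,0), D=(10.00,0)
B = A + 4.00·(cos196°, sin196°) = (-3.8450, -1.1025)
|BD| = 13.8889
circle(B,8.00) ∩ circle(D,9.00): a=6.3324, h=4.8888
  candidates: C₊=(2.0793,4.2735) cross=67.900; C₋=(2.8555,-5.4732) cross=-67.900
  mode + wants cross > 0 → take C=(2.0793,4.2735) (cross=67.900)
ex = (C−B)/|BC| = (0.7405,0.6720); ey = (-0.6720,0.7405)
P = B + 1.88·ex + 1.06·ey = (-3.1651,0.9458)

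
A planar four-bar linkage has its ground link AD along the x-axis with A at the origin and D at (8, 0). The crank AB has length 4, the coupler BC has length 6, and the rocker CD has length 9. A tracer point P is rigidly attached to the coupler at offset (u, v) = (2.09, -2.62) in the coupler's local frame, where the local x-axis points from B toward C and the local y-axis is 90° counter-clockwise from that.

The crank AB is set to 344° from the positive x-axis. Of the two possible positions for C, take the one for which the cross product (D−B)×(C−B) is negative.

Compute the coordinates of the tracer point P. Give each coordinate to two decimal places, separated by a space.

0.75 -2.39

A=(0,0), D=(8.00,0)
B = A + 4.00·(cos344°, sin344°) = (3.8450, -1.1025)
|BD| = 4.2987
circle(B,6.00) ∩ circle(D,9.00): a=-3.0847, h=5.1463
  candidates: C₊=(-0.4564,3.0805) cross=22.123; C₋=(2.1835,-6.8679) cross=-22.123
  mode - wants cross < 0 → take C=(2.1835,-6.8679) (cross=-22.123)
ex = (C−B)/|BC| = (-0.2769,-0.9609); ey = (0.9609,-0.2769)
P = B + 2.09·ex + -2.62·ey = (0.7487,-2.3853)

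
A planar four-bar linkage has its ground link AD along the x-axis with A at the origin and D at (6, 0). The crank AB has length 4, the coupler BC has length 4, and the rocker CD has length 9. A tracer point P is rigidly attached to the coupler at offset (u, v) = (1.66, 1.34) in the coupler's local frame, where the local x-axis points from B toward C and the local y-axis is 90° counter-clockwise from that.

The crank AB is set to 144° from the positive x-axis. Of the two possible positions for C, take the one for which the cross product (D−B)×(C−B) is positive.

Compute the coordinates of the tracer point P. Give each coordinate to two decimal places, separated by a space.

A=(0,0), D=(6.00,0)
B = A + 4.00·(cos144°, sin144°) = (-3.2361, 2.3511)
|BD| = 9.5306
circle(B,4.00) ∩ circle(D,9.00): a=1.3553, h=3.7634
  candidates: C₊=(-0.9943,5.6639) cross=35.868; C₋=(-2.8511,-1.6303) cross=-35.868
  mode + wants cross > 0 → take C=(-0.9943,5.6639) (cross=35.868)
ex = (C−B)/|BC| = (0.5604,0.8282); ey = (-0.8282,0.5604)
P = B + 1.66·ex + 1.34·ey = (-3.4155,4.4769)

-3.42 4.48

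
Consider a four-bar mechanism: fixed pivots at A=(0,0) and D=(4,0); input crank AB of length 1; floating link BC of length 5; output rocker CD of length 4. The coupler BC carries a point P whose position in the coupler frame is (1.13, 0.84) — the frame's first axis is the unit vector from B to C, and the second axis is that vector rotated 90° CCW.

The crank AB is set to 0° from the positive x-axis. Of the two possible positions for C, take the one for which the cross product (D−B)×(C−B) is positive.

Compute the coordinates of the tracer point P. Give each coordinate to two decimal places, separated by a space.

1.01 1.41

A=(0,0), D=(4.00,0)
B = A + 1.00·(cos0°, sin0°) = (1.0000, 0.0000)
|BD| = 3.0000
circle(B,5.00) ∩ circle(D,4.00): a=3.0000, h=4.0000
  candidates: C₊=(4.0000,4.0000) cross=12.000; C₋=(4.0000,-4.0000) cross=-12.000
  mode + wants cross > 0 → take C=(4.0000,4.0000) (cross=12.000)
ex = (C−B)/|BC| = (0.6000,0.8000); ey = (-0.8000,0.6000)
P = B + 1.13·ex + 0.84·ey = (1.0060,1.4080)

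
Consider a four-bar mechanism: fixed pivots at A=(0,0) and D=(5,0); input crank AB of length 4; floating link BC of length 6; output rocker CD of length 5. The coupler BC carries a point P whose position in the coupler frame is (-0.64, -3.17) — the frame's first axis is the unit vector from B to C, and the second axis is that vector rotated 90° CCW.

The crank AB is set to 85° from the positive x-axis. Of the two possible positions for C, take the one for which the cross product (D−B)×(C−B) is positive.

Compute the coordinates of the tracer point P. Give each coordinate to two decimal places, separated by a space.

0.16 0.76

A=(0,0), D=(5.00,0)
B = A + 4.00·(cos85°, sin85°) = (0.3486, 3.9848)
|BD| = 6.1248
circle(B,6.00) ∩ circle(D,5.00): a=3.9604, h=4.5072
  candidates: C₊=(6.2886,4.8311) cross=27.606; C₋=(0.4239,-2.0147) cross=-27.606
  mode + wants cross > 0 → take C=(6.2886,4.8311) (cross=27.606)
ex = (C−B)/|BC| = (0.9900,0.1411); ey = (-0.1411,0.9900)
P = B + -0.64·ex + -3.17·ey = (0.1622,0.7562)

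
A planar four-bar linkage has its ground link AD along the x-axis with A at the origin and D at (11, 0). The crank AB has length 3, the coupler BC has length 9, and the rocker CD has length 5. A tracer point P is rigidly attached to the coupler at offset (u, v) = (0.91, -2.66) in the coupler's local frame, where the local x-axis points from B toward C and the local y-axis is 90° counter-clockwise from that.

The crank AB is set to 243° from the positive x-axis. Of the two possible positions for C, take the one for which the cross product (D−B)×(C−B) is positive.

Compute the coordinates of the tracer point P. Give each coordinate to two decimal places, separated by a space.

A=(0,0), D=(11.00,0)
B = A + 3.00·(cos243°, sin243°) = (-1.3620, -2.6730)
|BD| = 12.6477
circle(B,9.00) ∩ circle(D,5.00): a=8.5377, h=2.8475
  candidates: C₊=(6.3811,1.9145) cross=36.014; C₋=(7.5847,-3.6518) cross=-36.014
  mode + wants cross > 0 → take C=(6.3811,1.9145) (cross=36.014)
ex = (C−B)/|BC| = (0.8603,0.5097); ey = (-0.5097,0.8603)
P = B + 0.91·ex + -2.66·ey = (0.7768,-4.4977)

0.78 -4.50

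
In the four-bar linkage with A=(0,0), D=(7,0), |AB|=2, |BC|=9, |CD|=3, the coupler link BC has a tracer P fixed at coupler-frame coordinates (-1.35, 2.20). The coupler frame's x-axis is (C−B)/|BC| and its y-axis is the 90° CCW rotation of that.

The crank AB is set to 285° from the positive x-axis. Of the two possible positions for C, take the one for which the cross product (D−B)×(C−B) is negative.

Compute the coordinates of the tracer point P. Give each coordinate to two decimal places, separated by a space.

-0.90 0.22

A=(0,0), D=(7.00,0)
B = A + 2.00·(cos285°, sin285°) = (0.5176, -1.9319)
|BD| = 6.7641
circle(B,9.00) ∩ circle(D,3.00): a=8.7043, h=2.2882
  candidates: C₊=(8.2058,2.7470) cross=15.477; C₋=(9.5129,-1.6388) cross=-15.477
  mode - wants cross < 0 → take C=(9.5129,-1.6388) (cross=-15.477)
ex = (C−B)/|BC| = (0.9995,0.0326); ey = (-0.0326,0.9995)
P = B + -1.35·ex + 2.20·ey = (-0.9033,0.2230)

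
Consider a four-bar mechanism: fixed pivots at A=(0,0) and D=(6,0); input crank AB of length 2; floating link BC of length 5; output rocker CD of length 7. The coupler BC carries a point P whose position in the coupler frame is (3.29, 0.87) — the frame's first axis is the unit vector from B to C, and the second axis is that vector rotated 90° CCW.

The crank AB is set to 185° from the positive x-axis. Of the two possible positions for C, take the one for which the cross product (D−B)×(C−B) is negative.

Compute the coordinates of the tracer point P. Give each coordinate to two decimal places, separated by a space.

0.46 -2.54

A=(0,0), D=(6.00,0)
B = A + 2.00·(cos185°, sin185°) = (-1.9924, -0.1743)
|BD| = 7.9943
circle(B,5.00) ∩ circle(D,7.00): a=2.4961, h=4.3324
  candidates: C₊=(0.4086,4.2115) cross=34.634; C₋=(0.5976,-4.4512) cross=-34.634
  mode - wants cross < 0 → take C=(0.5976,-4.4512) (cross=-34.634)
ex = (C−B)/|BC| = (0.5180,-0.8554); ey = (0.8554,0.5180)
P = B + 3.29·ex + 0.87·ey = (0.4560,-2.5379)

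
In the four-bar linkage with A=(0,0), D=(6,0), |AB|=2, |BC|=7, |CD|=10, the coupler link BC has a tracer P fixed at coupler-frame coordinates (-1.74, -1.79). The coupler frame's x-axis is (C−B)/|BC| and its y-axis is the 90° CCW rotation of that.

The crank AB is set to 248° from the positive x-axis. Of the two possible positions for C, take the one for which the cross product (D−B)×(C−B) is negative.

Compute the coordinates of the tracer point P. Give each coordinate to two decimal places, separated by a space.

-2.91 -0.61

A=(0,0), D=(6.00,0)
B = A + 2.00·(cos248°, sin248°) = (-0.7492, -1.8544)
|BD| = 6.9993
circle(B,7.00) ∩ circle(D,10.00): a=-0.1435, h=6.9985
  candidates: C₊=(-2.7418,4.8560) cross=48.985; C₋=(0.9665,-8.6408) cross=-48.985
  mode - wants cross < 0 → take C=(0.9665,-8.6408) (cross=-48.985)
ex = (C−B)/|BC| = (0.2451,-0.9695); ey = (0.9695,0.2451)
P = B + -1.74·ex + -1.79·ey = (-2.9111,-0.6062)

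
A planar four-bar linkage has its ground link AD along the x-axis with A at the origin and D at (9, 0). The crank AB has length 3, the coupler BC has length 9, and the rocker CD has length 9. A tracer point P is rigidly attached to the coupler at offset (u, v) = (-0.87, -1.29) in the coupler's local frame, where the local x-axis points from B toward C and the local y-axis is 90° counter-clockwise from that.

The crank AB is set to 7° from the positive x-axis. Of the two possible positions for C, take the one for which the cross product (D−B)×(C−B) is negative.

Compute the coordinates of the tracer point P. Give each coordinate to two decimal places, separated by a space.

A=(0,0), D=(9.00,0)
B = A + 3.00·(cos7°, sin7°) = (2.9776, 0.3656)
|BD| = 6.0334
circle(B,9.00) ∩ circle(D,9.00): a=3.0167, h=8.4793
  candidates: C₊=(6.5026,8.6466) cross=51.160; C₋=(5.4750,-8.2810) cross=-51.160
  mode - wants cross < 0 → take C=(5.4750,-8.2810) (cross=-51.160)
ex = (C−B)/|BC| = (0.2775,-0.9607); ey = (0.9607,0.2775)
P = B + -0.87·ex + -1.29·ey = (1.4969,0.8435)

1.50 0.84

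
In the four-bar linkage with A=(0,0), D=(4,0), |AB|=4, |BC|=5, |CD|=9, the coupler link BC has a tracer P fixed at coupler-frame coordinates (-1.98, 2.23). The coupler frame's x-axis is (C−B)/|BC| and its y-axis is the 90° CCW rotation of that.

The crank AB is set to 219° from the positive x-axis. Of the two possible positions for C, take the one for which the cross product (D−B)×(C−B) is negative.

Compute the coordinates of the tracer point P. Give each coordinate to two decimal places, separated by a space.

A=(0,0), D=(4.00,0)
B = A + 4.00·(cos219°, sin219°) = (-3.1086, -2.5173)
|BD| = 7.5411
circle(B,5.00) ∩ circle(D,9.00): a=0.0576, h=4.9997
  candidates: C₊=(-4.7232,2.2148) cross=37.703; C₋=(-1.3854,-7.2110) cross=-37.703
  mode - wants cross < 0 → take C=(-1.3854,-7.2110) (cross=-37.703)
ex = (C−B)/|BC| = (0.3446,-0.9387); ey = (0.9387,0.3446)
P = B + -1.98·ex + 2.23·ey = (-1.6976,0.1100)

-1.70 0.11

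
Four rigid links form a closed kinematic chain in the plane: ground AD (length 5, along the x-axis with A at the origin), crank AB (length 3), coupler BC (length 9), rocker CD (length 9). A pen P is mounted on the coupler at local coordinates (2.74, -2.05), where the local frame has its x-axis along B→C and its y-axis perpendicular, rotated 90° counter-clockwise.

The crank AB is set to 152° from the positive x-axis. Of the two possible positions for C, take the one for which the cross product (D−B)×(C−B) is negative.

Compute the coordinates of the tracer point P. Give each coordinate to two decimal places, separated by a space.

A=(0,0), D=(5.00,0)
B = A + 3.00·(cos152°, sin152°) = (-2.6488, 1.4084)
|BD| = 7.7774
circle(B,9.00) ∩ circle(D,9.00): a=3.8887, h=8.1165
  candidates: C₊=(2.6454,8.6865) cross=63.126; C₋=(-0.2942,-7.2781) cross=-63.126
  mode - wants cross < 0 → take C=(-0.2942,-7.2781) (cross=-63.126)
ex = (C−B)/|BC| = (0.2616,-0.9652); ey = (0.9652,0.2616)
P = B + 2.74·ex + -2.05·ey = (-3.9106,-1.7725)

-3.91 -1.77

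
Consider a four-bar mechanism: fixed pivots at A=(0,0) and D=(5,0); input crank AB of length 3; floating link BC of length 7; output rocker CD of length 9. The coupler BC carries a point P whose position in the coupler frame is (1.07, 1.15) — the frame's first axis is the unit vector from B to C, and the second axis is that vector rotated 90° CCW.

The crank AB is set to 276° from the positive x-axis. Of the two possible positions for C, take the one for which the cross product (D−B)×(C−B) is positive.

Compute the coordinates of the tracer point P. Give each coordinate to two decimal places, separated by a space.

-1.24 -2.72

A=(0,0), D=(5.00,0)
B = A + 3.00·(cos276°, sin276°) = (0.3136, -2.9836)
|BD| = 5.5556
circle(B,7.00) ∩ circle(D,9.00): a=-0.1022, h=6.9993
  candidates: C₊=(-3.5315,2.8658) cross=38.885; C₋=(3.9862,-8.9427) cross=-38.885
  mode + wants cross > 0 → take C=(-3.5315,2.8658) (cross=38.885)
ex = (C−B)/|BC| = (-0.5493,0.8356); ey = (-0.8356,-0.5493)
P = B + 1.07·ex + 1.15·ey = (-1.2351,-2.7211)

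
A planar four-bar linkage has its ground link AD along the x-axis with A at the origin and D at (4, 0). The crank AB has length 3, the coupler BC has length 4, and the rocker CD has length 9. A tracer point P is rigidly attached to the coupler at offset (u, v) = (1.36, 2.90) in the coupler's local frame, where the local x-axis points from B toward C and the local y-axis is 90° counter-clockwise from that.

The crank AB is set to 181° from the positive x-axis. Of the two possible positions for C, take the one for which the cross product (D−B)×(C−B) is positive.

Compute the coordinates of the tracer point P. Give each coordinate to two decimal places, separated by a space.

A=(0,0), D=(4.00,0)
B = A + 3.00·(cos181°, sin181°) = (-2.9995, -0.0524)
|BD| = 6.9997
circle(B,4.00) ∩ circle(D,9.00): a=-1.1432, h=3.8332
  candidates: C₊=(-4.1713,3.7722) cross=26.831; C₋=(-4.1140,-3.8940) cross=-26.831
  mode + wants cross > 0 → take C=(-4.1713,3.7722) (cross=26.831)
ex = (C−B)/|BC| = (-0.2930,0.9561); ey = (-0.9561,-0.2930)
P = B + 1.36·ex + 2.90·ey = (-6.1707,0.3984)

-6.17 0.40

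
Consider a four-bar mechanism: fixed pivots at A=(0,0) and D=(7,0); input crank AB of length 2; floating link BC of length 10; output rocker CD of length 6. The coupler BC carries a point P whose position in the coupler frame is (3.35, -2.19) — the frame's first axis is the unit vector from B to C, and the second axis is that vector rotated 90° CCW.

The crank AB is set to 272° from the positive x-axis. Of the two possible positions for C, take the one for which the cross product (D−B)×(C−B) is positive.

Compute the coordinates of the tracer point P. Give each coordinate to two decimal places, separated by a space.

3.85 -0.67

A=(0,0), D=(7.00,0)
B = A + 2.00·(cos272°, sin272°) = (0.0698, -1.9988)
|BD| = 7.2127
circle(B,10.00) ∩ circle(D,6.00): a=8.0430, h=5.9423
  candidates: C₊=(6.1510,5.9396) cross=42.860; C₋=(9.4445,-5.4795) cross=-42.860
  mode + wants cross > 0 → take C=(6.1510,5.9396) (cross=42.860)
ex = (C−B)/|BC| = (0.6081,0.7938); ey = (-0.7938,0.6081)
P = B + 3.35·ex + -2.19·ey = (3.8455,-0.6712)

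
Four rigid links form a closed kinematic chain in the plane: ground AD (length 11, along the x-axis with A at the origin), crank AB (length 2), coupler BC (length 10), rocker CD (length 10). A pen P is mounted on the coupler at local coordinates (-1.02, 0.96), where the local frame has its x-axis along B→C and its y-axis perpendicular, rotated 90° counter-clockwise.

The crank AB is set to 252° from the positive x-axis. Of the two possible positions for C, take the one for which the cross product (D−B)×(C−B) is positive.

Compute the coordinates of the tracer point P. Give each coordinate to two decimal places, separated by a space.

-1.93 -2.38

A=(0,0), D=(11.00,0)
B = A + 2.00·(cos252°, sin252°) = (-0.6180, -1.9021)
|BD| = 11.7727
circle(B,10.00) ∩ circle(D,10.00): a=5.8864, h=8.0840
  candidates: C₊=(3.8849,7.0267) cross=95.170; C₋=(6.4971,-8.9288) cross=-95.170
  mode + wants cross > 0 → take C=(3.8849,7.0267) (cross=95.170)
ex = (C−B)/|BC| = (0.4503,0.8929); ey = (-0.8929,0.4503)
P = B + -1.02·ex + 0.96·ey = (-1.9345,-2.3806)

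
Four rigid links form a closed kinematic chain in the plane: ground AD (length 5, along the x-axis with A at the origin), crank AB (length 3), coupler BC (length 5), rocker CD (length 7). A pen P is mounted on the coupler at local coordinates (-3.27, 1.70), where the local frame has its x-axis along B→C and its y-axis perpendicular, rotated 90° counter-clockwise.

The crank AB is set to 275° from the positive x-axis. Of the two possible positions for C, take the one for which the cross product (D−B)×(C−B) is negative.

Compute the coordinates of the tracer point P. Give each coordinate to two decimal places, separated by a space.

A=(0,0), D=(5.00,0)
B = A + 3.00·(cos275°, sin275°) = (0.2615, -2.9886)
|BD| = 5.6023
circle(B,5.00) ∩ circle(D,7.00): a=0.6591, h=4.9564
  candidates: C₊=(-1.8250,1.5553) cross=27.767; C₋=(3.4630,-6.8292) cross=-27.767
  mode - wants cross < 0 → take C=(3.4630,-6.8292) (cross=-27.767)
ex = (C−B)/|BC| = (0.6403,-0.7681); ey = (0.7681,0.6403)
P = B + -3.27·ex + 1.70·ey = (-0.5265,0.6117)

-0.53 0.61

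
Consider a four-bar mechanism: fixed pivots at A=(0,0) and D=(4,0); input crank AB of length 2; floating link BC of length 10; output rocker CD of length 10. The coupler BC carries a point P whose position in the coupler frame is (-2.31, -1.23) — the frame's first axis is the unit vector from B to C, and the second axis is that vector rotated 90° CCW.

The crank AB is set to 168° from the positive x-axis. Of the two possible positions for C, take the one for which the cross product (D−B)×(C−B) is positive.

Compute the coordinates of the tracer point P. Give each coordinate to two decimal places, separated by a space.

-1.65 -2.18

A=(0,0), D=(4.00,0)
B = A + 2.00·(cos168°, sin168°) = (-1.9563, 0.4158)
|BD| = 5.9708
circle(B,10.00) ∩ circle(D,10.00): a=2.9854, h=9.5440
  candidates: C₊=(1.6865,9.7287) cross=56.985; C₋=(0.3572,-9.3129) cross=-56.985
  mode + wants cross > 0 → take C=(1.6865,9.7287) (cross=56.985)
ex = (C−B)/|BC| = (0.3643,0.9313); ey = (-0.9313,0.3643)
P = B + -2.31·ex + -1.23·ey = (-1.6523,-2.1835)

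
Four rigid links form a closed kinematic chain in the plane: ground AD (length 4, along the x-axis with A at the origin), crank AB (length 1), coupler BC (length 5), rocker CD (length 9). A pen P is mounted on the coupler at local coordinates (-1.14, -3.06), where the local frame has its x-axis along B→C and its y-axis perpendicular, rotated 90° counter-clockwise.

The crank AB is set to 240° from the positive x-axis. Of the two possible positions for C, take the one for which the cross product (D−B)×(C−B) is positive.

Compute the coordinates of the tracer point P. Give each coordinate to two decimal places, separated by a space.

1.99 1.24

A=(0,0), D=(4.00,0)
B = A + 1.00·(cos240°, sin240°) = (-0.5000, -0.8660)
|BD| = 4.5826
circle(B,5.00) ∩ circle(D,9.00): a=-3.8188, h=3.2275
  candidates: C₊=(-4.8599,1.5816) cross=14.790; C₋=(-3.6401,-4.7570) cross=-14.790
  mode + wants cross > 0 → take C=(-4.8599,1.5816) (cross=14.790)
ex = (C−B)/|BC| = (-0.8720,0.4895); ey = (-0.4895,-0.8720)
P = B + -1.14·ex + -3.06·ey = (1.9920,1.2442)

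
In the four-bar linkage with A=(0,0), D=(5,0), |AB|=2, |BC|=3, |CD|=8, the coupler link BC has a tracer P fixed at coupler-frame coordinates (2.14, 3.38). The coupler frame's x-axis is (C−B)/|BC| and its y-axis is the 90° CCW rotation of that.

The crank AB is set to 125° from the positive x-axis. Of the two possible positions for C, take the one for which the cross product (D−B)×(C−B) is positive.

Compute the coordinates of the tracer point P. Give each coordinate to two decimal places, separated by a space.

A=(0,0), D=(5.00,0)
B = A + 2.00·(cos125°, sin125°) = (-1.1472, 1.6383)
|BD| = 6.3617
circle(B,3.00) ∩ circle(D,8.00): a=-1.1419, h=2.7742
  candidates: C₊=(-1.5361,4.6130) cross=17.649; C₋=(-2.9649,-0.7483) cross=-17.649
  mode + wants cross > 0 → take C=(-1.5361,4.6130) (cross=17.649)
ex = (C−B)/|BC| = (-0.1296,0.9916); ey = (-0.9916,-0.1296)
P = B + 2.14·ex + 3.38·ey = (-4.7761,3.3221)

-4.78 3.32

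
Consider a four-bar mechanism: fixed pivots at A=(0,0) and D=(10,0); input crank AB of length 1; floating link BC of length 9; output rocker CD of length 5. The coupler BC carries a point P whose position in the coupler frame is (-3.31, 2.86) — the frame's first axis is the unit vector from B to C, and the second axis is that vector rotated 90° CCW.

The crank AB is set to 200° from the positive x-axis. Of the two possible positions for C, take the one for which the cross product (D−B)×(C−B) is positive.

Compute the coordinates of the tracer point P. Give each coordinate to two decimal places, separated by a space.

-5.22 0.58

A=(0,0), D=(10.00,0)
B = A + 1.00·(cos200°, sin200°) = (-0.9397, -0.3420)
|BD| = 10.9450
circle(B,9.00) ∩ circle(D,5.00): a=8.0308, h=4.0629
  candidates: C₊=(6.9602,3.9698) cross=44.468; C₋=(7.2141,-4.1520) cross=-44.468
  mode + wants cross > 0 → take C=(6.9602,3.9698) (cross=44.468)
ex = (C−B)/|BC| = (0.8778,0.4791); ey = (-0.4791,0.8778)
P = B + -3.31·ex + 2.86·ey = (-5.2153,0.5826)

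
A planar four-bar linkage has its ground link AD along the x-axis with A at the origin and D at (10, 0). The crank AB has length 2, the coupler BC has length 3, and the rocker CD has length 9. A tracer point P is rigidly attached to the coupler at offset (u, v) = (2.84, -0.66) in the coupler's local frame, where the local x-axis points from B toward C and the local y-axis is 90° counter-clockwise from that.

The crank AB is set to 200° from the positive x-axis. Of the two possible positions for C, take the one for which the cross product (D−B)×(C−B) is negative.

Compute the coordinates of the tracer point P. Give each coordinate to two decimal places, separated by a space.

A=(0,0), D=(10.00,0)
B = A + 2.00·(cos200°, sin200°) = (-1.8794, -0.6840)
|BD| = 11.8991
circle(B,3.00) ∩ circle(D,9.00): a=2.9241, h=0.6706
  candidates: C₊=(1.0013,0.1536) cross=7.980; C₋=(1.0784,-1.1855) cross=-7.980
  mode - wants cross < 0 → take C=(1.0784,-1.1855) (cross=-7.980)
ex = (C−B)/|BC| = (0.9859,-0.1671); ey = (0.1671,0.9859)
P = B + 2.84·ex + -0.66·ey = (0.8104,-1.8094)

0.81 -1.81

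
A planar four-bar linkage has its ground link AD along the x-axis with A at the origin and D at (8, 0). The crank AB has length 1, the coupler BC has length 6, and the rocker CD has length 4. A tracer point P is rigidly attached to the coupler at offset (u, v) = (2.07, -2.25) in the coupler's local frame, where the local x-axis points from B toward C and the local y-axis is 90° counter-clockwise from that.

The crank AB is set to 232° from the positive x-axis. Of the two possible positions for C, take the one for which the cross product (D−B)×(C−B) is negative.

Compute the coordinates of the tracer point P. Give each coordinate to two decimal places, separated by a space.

A=(0,0), D=(8.00,0)
B = A + 1.00·(cos232°, sin232°) = (-0.6157, -0.7880)
|BD| = 8.6516
circle(B,6.00) ∩ circle(D,4.00): a=5.4817, h=2.4395
  candidates: C₊=(4.6210,2.1407) cross=21.106; C₋=(5.0654,-2.7181) cross=-21.106
  mode - wants cross < 0 → take C=(5.0654,-2.7181) (cross=-21.106)
ex = (C−B)/|BC| = (0.9468,-0.3217); ey = (0.3217,0.9468)
P = B + 2.07·ex + -2.25·ey = (0.6205,-3.5843)

0.62 -3.58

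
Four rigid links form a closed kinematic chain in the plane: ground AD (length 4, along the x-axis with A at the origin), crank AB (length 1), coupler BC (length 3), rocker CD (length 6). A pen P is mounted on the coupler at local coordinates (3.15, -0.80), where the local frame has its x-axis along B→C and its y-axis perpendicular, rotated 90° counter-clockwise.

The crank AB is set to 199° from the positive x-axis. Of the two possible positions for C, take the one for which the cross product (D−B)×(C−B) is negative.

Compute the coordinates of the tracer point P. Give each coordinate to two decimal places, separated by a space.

A=(0,0), D=(4.00,0)
B = A + 1.00·(cos199°, sin199°) = (-0.9455, -0.3256)
|BD| = 4.9562
circle(B,3.00) ∩ circle(D,6.00): a=-0.2457, h=2.9899
  candidates: C₊=(-1.3871,2.6418) cross=14.819; C₋=(-0.9943,-3.3252) cross=-14.819
  mode - wants cross < 0 → take C=(-0.9943,-3.3252) (cross=-14.819)
ex = (C−B)/|BC| = (-0.0163,-0.9999); ey = (0.9999,-0.0163)
P = B + 3.15·ex + -0.80·ey = (-1.7967,-3.4621)

-1.80 -3.46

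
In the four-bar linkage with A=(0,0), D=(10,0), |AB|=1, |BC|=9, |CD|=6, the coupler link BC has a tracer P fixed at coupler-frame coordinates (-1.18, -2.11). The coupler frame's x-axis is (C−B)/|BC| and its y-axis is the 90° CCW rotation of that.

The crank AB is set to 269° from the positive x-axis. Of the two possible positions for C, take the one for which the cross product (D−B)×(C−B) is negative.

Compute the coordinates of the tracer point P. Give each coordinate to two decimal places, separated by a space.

-2.10 -2.22

A=(0,0), D=(10.00,0)
B = A + 1.00·(cos269°, sin269°) = (-0.0175, -0.9998)
|BD| = 10.0672
circle(B,9.00) ∩ circle(D,6.00): a=7.2686, h=5.3073
  candidates: C₊=(6.6881,5.0031) cross=53.430; C₋=(7.7423,-5.5590) cross=-53.430
  mode - wants cross < 0 → take C=(7.7423,-5.5590) (cross=-53.430)
ex = (C−B)/|BC| = (0.8622,-0.5066); ey = (0.5066,0.8622)
P = B + -1.18·ex + -2.11·ey = (-2.1037,-2.2213)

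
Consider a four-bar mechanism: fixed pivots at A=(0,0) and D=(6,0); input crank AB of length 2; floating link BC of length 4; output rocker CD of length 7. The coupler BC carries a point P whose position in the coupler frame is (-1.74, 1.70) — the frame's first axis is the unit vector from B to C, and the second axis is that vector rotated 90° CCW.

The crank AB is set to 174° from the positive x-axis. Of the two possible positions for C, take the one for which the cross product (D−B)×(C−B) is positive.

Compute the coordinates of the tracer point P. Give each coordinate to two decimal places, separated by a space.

A=(0,0), D=(6.00,0)
B = A + 2.00·(cos174°, sin174°) = (-1.9890, 0.2091)
|BD| = 7.9918
circle(B,4.00) ∩ circle(D,7.00): a=1.9313, h=3.5029
  candidates: C₊=(0.0332,3.6602) cross=27.994; C₋=(-0.1501,-3.3431) cross=-27.994
  mode + wants cross > 0 → take C=(0.0332,3.6602) (cross=27.994)
ex = (C−B)/|BC| = (0.5056,0.8628); ey = (-0.8628,0.5056)
P = B + -1.74·ex + 1.70·ey = (-4.3355,-0.4327)

-4.34 -0.43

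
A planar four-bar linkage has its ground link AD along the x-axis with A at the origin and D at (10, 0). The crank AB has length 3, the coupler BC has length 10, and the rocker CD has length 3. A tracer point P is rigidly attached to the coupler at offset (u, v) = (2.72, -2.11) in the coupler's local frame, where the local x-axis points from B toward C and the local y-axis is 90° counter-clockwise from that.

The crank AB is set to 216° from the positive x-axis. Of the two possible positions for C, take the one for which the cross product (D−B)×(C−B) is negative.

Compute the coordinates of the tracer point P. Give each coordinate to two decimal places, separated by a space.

0.29 -3.87

A=(0,0), D=(10.00,0)
B = A + 3.00·(cos216°, sin216°) = (-2.4271, -1.7634)
|BD| = 12.5515
circle(B,10.00) ∩ circle(D,3.00): a=9.9008, h=1.4049
  candidates: C₊=(7.1782,1.0186) cross=17.634; C₋=(7.5729,-1.7634) cross=-17.634
  mode - wants cross < 0 → take C=(7.5729,-1.7634) (cross=-17.634)
ex = (C−B)/|BC| = (1.0000,-0.0000); ey = (0.0000,1.0000)
P = B + 2.72·ex + -2.11·ey = (0.2929,-3.8734)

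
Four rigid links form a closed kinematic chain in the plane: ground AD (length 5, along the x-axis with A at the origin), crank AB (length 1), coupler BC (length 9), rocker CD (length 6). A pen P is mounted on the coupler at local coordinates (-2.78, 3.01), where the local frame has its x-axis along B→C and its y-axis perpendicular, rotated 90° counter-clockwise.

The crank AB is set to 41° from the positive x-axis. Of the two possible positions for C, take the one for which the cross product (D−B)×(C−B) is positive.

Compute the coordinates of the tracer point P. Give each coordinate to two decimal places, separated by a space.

A=(0,0), D=(5.00,0)
B = A + 1.00·(cos41°, sin41°) = (0.7547, 0.6561)
|BD| = 4.2957
circle(B,9.00) ∩ circle(D,6.00): a=7.3857, h=5.1432
  candidates: C₊=(8.8392,4.6109) cross=22.093; C₋=(7.2682,-5.5547) cross=-22.093
  mode + wants cross > 0 → take C=(8.8392,4.6109) (cross=22.093)
ex = (C−B)/|BC| = (0.8983,0.4394); ey = (-0.4394,0.8983)
P = B + -2.78·ex + 3.01·ey = (-3.0652,2.1383)

-3.07 2.14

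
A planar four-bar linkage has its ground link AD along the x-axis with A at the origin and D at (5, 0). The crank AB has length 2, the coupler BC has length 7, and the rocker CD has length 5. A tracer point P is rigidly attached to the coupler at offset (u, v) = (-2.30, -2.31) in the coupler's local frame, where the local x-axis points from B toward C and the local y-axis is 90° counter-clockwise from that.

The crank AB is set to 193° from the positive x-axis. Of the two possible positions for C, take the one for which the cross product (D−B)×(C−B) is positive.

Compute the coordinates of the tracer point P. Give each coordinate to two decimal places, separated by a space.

A=(0,0), D=(5.00,0)
B = A + 2.00·(cos193°, sin193°) = (-1.9487, -0.4499)
|BD| = 6.9633
circle(B,7.00) ∩ circle(D,5.00): a=5.2050, h=4.6806
  candidates: C₊=(2.9429,4.5572) cross=32.593; C₋=(3.5478,-4.7845) cross=-32.593
  mode + wants cross > 0 → take C=(2.9429,4.5572) (cross=32.593)
ex = (C−B)/|BC| = (0.6988,0.7153); ey = (-0.7153,0.6988)
P = B + -2.30·ex + -2.31·ey = (-1.9036,-3.7094)

-1.90 -3.71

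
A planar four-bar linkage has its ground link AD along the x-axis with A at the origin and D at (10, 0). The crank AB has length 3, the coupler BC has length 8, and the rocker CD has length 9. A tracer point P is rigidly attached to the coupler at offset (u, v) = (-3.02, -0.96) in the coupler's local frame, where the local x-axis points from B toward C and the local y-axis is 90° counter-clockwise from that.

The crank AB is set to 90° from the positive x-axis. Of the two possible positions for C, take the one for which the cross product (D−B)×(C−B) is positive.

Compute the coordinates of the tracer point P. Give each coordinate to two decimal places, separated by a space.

A=(0,0), D=(10.00,0)
B = A + 3.00·(cos90°, sin90°) = (0.0000, 3.0000)
|BD| = 10.4403
circle(B,8.00) ∩ circle(D,9.00): a=4.4060, h=6.6774
  candidates: C₊=(6.1389,8.1297) cross=69.714; C₋=(2.3015,-4.6618) cross=-69.714
  mode + wants cross > 0 → take C=(6.1389,8.1297) (cross=69.714)
ex = (C−B)/|BC| = (0.7674,0.6412); ey = (-0.6412,0.7674)
P = B + -3.02·ex + -0.96·ey = (-1.7019,0.3269)

-1.70 0.33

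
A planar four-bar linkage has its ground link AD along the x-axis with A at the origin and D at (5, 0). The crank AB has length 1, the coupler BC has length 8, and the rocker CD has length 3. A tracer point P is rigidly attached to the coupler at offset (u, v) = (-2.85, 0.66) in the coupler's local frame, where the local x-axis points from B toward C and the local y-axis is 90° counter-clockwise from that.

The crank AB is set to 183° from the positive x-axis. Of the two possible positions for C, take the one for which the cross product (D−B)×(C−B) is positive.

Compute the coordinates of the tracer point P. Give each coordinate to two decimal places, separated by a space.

-3.91 -0.36

A=(0,0), D=(5.00,0)
B = A + 1.00·(cos183°, sin183°) = (-0.9986, -0.0523)
|BD| = 5.9989
circle(B,8.00) ∩ circle(D,3.00): a=7.5836, h=2.5472
  candidates: C₊=(6.5625,2.5610) cross=15.281; C₋=(6.6069,-2.5333) cross=-15.281
  mode + wants cross > 0 → take C=(6.5625,2.5610) (cross=15.281)
ex = (C−B)/|BC| = (0.9451,0.3267); ey = (-0.3267,0.9451)
P = B + -2.85·ex + 0.66·ey = (-3.9079,-0.3595)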